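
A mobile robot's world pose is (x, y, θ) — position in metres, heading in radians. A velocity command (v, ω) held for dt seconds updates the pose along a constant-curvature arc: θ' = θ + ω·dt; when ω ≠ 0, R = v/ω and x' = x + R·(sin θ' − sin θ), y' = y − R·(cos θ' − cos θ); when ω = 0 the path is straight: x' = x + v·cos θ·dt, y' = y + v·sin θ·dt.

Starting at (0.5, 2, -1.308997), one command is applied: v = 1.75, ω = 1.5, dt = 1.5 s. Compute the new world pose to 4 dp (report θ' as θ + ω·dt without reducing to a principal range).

(2.5698, 1.6148, 0.9410)

θ' = -1.3090 + 1.5·1.5 = 0.9410
R = v/ω = 1.75/1.5 = 1.1667
x' = 0.5 + 1.1667·(sin 0.9410 − sin -1.3090) = 2.5698
y' = 2 − 1.1667·(cos 0.9410 − cos -1.3090) = 1.6148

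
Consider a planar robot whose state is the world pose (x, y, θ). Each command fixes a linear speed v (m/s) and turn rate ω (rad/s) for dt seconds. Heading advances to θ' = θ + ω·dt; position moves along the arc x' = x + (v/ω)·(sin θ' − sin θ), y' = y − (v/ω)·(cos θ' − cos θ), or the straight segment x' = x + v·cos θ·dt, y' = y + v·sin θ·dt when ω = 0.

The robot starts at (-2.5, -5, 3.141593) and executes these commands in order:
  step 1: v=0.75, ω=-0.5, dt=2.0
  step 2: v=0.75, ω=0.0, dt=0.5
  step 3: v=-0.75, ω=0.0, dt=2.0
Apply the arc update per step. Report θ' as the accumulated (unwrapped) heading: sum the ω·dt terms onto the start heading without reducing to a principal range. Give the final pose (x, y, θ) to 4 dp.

(-3.1544, -5.2571, 2.1416)

step 1: θ'=2.1416 (R=-1.5000) → pose (-3.7622, -4.3105, 2.1416)
step 2: θ'=2.1416 (straight) → pose (-3.9648, -3.9949, 2.1416)
step 3: θ'=2.1416 (straight) → pose (-3.1544, -5.2571, 2.1416)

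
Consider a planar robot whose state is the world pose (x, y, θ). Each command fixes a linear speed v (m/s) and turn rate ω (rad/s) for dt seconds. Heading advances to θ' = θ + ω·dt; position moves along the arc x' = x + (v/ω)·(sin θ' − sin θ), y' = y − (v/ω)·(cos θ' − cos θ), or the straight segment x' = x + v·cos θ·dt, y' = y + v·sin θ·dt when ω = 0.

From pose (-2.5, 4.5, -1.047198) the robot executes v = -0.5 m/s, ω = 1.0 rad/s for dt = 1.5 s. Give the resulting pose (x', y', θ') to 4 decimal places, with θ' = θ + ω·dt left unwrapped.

θ' = -1.0472 + 1.0·1.5 = 0.4528
R = v/ω = -0.5/1.0 = -0.5000
x' = -2.5 + -0.5000·(sin 0.4528 − sin -1.0472) = -3.1518
y' = 4.5 − -0.5000·(cos 0.4528 − cos -1.0472) = 4.6996

(-3.1518, 4.6996, 0.4528)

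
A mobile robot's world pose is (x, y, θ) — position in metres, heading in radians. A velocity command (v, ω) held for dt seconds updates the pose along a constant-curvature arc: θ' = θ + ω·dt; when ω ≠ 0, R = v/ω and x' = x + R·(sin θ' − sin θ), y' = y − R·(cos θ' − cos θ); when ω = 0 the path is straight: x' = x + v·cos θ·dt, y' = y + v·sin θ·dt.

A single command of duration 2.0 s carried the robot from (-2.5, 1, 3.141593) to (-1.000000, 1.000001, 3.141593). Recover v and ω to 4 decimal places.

v = -0.7500, ω = 0.0000

Δθ = 3.141593 − 3.141593 = 0.000000
ω = Δθ/dt = 0.000000/2.0 = 0.0000
ω = 0 → v = (Δx·cos θ + Δy·sin θ)/dt = -0.7500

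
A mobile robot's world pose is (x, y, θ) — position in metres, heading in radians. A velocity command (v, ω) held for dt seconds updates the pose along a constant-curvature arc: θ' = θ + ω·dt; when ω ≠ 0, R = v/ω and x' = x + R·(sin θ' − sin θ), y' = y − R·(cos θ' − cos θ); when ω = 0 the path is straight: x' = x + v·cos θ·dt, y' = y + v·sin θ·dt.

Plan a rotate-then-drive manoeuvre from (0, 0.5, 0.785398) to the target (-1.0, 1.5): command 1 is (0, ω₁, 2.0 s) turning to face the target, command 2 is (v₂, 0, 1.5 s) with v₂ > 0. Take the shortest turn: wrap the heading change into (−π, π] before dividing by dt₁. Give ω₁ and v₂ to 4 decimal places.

ω₁ = 0.7854, v₂ = 0.9428

heading to target = atan2(1.5−0.5, -1−0) = 2.3562
Δθ = wrap(2.3562 − 0.7854) = 1.5708; ω₁ = Δθ/dt₁ = 0.7854
distance = √((-1−0)² + (1.5−0.5)²) = 1.4142; v₂ = distance/dt₂ = 0.9428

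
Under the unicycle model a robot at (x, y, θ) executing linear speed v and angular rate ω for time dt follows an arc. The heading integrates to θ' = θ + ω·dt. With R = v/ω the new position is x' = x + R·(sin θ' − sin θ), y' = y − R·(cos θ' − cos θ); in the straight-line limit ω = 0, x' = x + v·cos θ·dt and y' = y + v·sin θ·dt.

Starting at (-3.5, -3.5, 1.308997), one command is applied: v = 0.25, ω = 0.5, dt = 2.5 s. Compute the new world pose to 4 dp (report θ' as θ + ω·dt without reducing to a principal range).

(-3.7079, -2.9531, 2.5590)

θ' = 1.3090 + 0.5·2.5 = 2.5590
R = v/ω = 0.25/0.5 = 0.5000
x' = -3.5 + 0.5000·(sin 2.5590 − sin 1.3090) = -3.7079
y' = -3.5 − 0.5000·(cos 2.5590 − cos 1.3090) = -2.9531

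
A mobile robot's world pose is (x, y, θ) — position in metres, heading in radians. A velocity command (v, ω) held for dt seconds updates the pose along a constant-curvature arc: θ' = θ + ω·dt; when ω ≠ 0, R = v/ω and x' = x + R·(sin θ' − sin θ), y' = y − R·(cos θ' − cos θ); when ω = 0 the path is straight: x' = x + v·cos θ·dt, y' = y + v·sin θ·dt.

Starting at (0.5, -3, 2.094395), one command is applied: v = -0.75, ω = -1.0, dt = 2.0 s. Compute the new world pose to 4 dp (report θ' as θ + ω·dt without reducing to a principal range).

(-0.0788, -4.1217, 0.0944)

θ' = 2.0944 + -1.0·2.0 = 0.0944
R = v/ω = -0.75/-1.0 = 0.7500
x' = 0.5 + 0.7500·(sin 0.0944 − sin 2.0944) = -0.0788
y' = -3 − 0.7500·(cos 0.0944 − cos 2.0944) = -4.1217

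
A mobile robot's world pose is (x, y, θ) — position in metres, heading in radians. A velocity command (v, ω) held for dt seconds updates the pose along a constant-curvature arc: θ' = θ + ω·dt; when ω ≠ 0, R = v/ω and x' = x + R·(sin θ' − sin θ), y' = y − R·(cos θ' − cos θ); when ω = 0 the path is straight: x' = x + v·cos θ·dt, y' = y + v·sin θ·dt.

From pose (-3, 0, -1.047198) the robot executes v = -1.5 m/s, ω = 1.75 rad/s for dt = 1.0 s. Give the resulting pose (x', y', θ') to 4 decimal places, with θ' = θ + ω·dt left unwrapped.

θ' = -1.0472 + 1.75·1.0 = 0.7028
R = v/ω = -1.5/1.75 = -0.8571
x' = -3 + -0.8571·(sin 0.7028 − sin -1.0472) = -4.2963
y' = 0 − -0.8571·(cos 0.7028 − cos -1.0472) = 0.2255

(-4.2963, 0.2255, 0.7028)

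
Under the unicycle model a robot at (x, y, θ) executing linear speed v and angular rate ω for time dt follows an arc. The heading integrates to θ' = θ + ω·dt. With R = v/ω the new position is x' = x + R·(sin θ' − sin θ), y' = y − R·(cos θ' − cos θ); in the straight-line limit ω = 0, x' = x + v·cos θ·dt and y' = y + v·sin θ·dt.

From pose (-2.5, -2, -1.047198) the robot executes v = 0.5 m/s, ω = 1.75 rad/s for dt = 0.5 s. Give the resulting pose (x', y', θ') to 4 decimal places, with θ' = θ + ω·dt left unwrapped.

(-2.3015, -2.1386, -0.1722)

θ' = -1.0472 + 1.75·0.5 = -0.1722
R = v/ω = 0.5/1.75 = 0.2857
x' = -2.5 + 0.2857·(sin -0.1722 − sin -1.0472) = -2.3015
y' = -2 − 0.2857·(cos -0.1722 − cos -1.0472) = -2.1386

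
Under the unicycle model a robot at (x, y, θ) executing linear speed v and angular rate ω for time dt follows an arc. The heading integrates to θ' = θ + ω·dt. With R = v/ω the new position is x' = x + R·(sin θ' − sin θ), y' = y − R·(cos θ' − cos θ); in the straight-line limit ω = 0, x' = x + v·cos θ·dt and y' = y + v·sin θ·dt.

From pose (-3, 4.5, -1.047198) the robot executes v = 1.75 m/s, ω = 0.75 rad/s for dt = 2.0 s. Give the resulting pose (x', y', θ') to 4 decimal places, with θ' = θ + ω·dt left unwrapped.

(0.0415, 3.5685, 0.4528)

θ' = -1.0472 + 0.75·2.0 = 0.4528
R = v/ω = 1.75/0.75 = 2.3333
x' = -3 + 2.3333·(sin 0.4528 − sin -1.0472) = 0.0415
y' = 4.5 − 2.3333·(cos 0.4528 − cos -1.0472) = 3.5685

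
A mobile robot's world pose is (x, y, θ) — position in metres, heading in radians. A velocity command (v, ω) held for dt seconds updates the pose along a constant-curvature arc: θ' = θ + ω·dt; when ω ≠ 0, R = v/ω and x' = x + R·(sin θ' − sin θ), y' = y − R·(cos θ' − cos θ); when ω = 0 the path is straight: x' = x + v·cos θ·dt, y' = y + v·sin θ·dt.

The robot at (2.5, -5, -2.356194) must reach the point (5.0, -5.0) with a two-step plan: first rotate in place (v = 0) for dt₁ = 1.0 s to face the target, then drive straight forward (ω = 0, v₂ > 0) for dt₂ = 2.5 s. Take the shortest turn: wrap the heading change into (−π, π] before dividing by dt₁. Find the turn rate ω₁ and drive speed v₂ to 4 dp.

ω₁ = 2.3562, v₂ = 1.0000

heading to target = atan2(-5−-5, 5−2.5) = 0.0000
Δθ = wrap(0.0000 − -2.3562) = 2.3562; ω₁ = Δθ/dt₁ = 2.3562
distance = √((5−2.5)² + (-5−-5)²) = 2.5000; v₂ = distance/dt₂ = 1.0000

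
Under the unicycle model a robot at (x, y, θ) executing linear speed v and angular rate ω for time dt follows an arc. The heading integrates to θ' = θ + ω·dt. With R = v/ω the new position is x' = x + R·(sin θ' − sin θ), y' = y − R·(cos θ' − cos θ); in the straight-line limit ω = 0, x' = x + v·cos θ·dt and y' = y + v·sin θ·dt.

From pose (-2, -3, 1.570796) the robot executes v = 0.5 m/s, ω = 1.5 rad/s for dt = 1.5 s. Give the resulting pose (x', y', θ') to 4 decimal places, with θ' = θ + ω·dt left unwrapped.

(-2.5427, -2.7406, 3.8208)

θ' = 1.5708 + 1.5·1.5 = 3.8208
R = v/ω = 0.5/1.5 = 0.3333
x' = -2 + 0.3333·(sin 3.8208 − sin 1.5708) = -2.5427
y' = -3 − 0.3333·(cos 3.8208 − cos 1.5708) = -2.7406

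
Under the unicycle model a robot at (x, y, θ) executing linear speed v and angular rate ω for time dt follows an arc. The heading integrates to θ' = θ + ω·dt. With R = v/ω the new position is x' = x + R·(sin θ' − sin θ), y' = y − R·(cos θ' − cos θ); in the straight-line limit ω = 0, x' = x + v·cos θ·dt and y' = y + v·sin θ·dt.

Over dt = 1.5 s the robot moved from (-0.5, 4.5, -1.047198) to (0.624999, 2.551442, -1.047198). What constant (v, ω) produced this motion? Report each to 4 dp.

v = 1.5000, ω = 0.0000

Δθ = -1.047198 − -1.047198 = 0.000000
ω = Δθ/dt = 0.000000/1.5 = 0.0000
ω = 0 → v = (Δx·cos θ + Δy·sin θ)/dt = 1.5000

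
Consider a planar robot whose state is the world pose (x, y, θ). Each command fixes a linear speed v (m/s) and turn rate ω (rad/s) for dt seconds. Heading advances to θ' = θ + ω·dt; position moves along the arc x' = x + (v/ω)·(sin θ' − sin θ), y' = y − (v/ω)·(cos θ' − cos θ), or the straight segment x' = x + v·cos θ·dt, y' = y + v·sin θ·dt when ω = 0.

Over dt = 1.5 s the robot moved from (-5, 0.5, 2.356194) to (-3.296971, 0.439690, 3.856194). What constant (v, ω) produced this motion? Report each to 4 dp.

v = -1.2500, ω = 1.0000

Δθ = 3.856194 − 2.356194 = 1.500000
ω = Δθ/dt = 1.500000/1.5 = 1.0000
R = Δx/(sin θ' − sin θ) = -1.2500
v = R·ω = -1.2500·1.0000 = -1.2500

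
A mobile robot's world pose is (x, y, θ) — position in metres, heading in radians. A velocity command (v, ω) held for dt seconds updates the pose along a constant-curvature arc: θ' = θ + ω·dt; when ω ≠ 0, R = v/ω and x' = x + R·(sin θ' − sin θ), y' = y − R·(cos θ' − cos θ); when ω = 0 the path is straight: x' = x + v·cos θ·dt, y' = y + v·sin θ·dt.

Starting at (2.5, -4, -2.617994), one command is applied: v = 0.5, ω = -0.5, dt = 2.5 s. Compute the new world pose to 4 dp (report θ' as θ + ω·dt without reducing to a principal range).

(1.3358, -3.8815, -3.8680)

θ' = -2.6180 + -0.5·2.5 = -3.8680
R = v/ω = 0.5/-0.5 = -1.0000
x' = 2.5 + -1.0000·(sin -3.8680 − sin -2.6180) = 1.3358
y' = -4 − -1.0000·(cos -3.8680 − cos -2.6180) = -3.8815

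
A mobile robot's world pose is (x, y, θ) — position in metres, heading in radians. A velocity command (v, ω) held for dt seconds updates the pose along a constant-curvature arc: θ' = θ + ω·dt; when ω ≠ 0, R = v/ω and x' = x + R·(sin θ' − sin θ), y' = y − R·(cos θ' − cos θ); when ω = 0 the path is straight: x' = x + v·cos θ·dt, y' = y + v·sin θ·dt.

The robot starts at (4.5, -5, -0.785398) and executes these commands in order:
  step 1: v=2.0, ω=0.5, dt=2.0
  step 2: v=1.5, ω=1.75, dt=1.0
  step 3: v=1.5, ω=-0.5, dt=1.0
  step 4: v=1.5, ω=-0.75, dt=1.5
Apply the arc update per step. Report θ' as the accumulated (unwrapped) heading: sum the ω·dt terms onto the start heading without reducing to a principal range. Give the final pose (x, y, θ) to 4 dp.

(9.8990, -1.7706, 0.3396)

step 1: θ'=0.2146 (R=4.0000) → pose (8.1803, -6.0798, 0.2146)
step 2: θ'=1.9646 (R=0.8571) → pose (8.7893, -4.9134, 1.9646)
step 3: θ'=1.4646 (R=-3.0000) → pose (8.5765, -3.4443, 1.4646)
step 4: θ'=0.3396 (R=-2.0000) → pose (9.8990, -1.7706, 0.3396)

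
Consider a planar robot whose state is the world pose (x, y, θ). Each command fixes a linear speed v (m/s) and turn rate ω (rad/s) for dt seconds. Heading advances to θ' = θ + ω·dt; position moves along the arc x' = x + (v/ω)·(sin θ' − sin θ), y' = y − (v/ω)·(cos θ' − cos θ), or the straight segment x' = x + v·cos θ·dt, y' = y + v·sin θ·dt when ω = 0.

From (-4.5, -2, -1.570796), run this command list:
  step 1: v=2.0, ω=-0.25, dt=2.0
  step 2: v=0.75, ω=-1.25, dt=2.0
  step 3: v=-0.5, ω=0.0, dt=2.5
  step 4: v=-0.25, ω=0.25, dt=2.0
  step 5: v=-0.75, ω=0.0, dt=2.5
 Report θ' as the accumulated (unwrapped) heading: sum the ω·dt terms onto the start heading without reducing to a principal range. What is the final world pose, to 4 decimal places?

(-5.1125, -8.8294, -4.0708)

step 1: θ'=-2.0708 (R=-8.0000) → pose (-5.4793, -5.8354, -2.0708)
step 2: θ'=-4.5708 (R=-0.6000) → pose (-6.5999, -5.6324, -4.5708)
step 3: θ'=-4.5708 (straight) → pose (-6.4235, -6.8699, -4.5708)
step 4: θ'=-4.0708 (R=-1.0000) → pose (-6.2346, -7.3273, -4.0708)
step 5: θ'=-4.0708 (straight) → pose (-5.1125, -8.8294, -4.0708)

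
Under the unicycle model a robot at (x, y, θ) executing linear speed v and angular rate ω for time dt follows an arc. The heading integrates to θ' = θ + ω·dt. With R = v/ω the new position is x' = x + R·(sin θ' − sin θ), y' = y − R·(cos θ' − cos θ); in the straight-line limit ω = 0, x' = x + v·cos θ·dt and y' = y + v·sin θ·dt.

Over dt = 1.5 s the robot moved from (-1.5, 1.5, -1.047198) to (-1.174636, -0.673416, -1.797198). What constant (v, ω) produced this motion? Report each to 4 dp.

Δθ = -1.797198 − -1.047198 = -0.750000
ω = Δθ/dt = -0.750000/1.5 = -0.5000
R = −Δy/(cos θ' − cos θ) = -3.0000
v = R·ω = -3.0000·-0.5000 = 1.5000

v = 1.5000, ω = -0.5000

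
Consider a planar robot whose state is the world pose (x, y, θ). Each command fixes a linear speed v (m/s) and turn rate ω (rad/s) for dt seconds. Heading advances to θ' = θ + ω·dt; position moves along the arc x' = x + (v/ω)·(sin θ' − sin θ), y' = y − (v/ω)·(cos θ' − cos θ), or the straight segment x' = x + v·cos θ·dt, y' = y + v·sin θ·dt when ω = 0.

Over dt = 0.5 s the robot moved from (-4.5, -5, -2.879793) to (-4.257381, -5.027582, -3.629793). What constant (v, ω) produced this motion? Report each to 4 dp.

Δθ = -3.629793 − -2.879793 = -0.750000
ω = Δθ/dt = -0.750000/0.5 = -1.5000
R = Δx/(sin θ' − sin θ) = 0.3333
v = R·ω = 0.3333·-1.5000 = -0.5000

v = -0.5000, ω = -1.5000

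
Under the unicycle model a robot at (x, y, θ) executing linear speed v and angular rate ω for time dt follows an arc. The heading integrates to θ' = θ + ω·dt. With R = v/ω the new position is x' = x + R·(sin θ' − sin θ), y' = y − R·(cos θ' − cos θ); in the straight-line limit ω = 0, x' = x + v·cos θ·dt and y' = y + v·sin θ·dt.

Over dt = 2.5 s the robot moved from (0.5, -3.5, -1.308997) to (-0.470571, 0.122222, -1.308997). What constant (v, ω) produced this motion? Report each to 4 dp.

Δθ = -1.308997 − -1.308997 = 0.000000
ω = Δθ/dt = 0.000000/2.5 = 0.0000
ω = 0 → v = (Δx·cos θ + Δy·sin θ)/dt = -1.5000

v = -1.5000, ω = 0.0000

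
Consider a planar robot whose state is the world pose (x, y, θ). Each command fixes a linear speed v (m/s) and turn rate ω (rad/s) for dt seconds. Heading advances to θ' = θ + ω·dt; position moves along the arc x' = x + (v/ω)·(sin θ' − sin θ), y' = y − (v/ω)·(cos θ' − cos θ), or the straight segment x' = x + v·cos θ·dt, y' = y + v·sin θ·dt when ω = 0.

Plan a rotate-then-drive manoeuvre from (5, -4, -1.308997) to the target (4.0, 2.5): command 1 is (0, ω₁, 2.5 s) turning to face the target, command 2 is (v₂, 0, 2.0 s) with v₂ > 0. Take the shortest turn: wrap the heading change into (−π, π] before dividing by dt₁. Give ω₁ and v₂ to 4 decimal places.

heading to target = atan2(2.5−-4, 4−5) = 1.7234
Δθ = wrap(1.7234 − -1.3090) = 3.0324; ω₁ = Δθ/dt₁ = 1.2130
distance = √((4−5)² + (2.5−-4)²) = 6.5765; v₂ = distance/dt₂ = 3.2882

ω₁ = 1.2130, v₂ = 3.2882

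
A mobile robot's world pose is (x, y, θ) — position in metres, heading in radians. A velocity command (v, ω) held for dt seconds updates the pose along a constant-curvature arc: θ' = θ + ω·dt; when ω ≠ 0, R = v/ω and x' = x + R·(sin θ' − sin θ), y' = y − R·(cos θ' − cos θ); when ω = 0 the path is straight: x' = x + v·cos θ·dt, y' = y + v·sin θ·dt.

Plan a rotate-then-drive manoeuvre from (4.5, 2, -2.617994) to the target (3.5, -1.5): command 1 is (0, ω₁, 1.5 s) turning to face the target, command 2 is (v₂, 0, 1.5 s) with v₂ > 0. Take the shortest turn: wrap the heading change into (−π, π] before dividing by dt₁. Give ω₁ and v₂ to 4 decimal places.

ω₁ = 0.5126, v₂ = 2.4267

heading to target = atan2(-1.5−2, 3.5−4.5) = -1.8491
Δθ = wrap(-1.8491 − -2.6180) = 0.7689; ω₁ = Δθ/dt₁ = 0.5126
distance = √((3.5−4.5)² + (-1.5−2)²) = 3.6401; v₂ = distance/dt₂ = 2.4267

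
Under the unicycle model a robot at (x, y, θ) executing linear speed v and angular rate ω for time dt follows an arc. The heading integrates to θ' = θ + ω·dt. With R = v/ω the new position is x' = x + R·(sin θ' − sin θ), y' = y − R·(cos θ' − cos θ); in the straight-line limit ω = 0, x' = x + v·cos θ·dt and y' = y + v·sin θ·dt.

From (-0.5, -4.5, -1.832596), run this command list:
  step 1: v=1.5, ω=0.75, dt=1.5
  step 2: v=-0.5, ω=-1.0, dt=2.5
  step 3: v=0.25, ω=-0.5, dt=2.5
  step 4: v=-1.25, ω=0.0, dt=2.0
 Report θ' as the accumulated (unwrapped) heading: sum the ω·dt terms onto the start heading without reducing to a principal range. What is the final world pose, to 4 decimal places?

(0.6690, -7.7050, -4.4576)

step 1: θ'=-0.7076 (R=2.0000) → pose (0.1318, -6.5375, -0.7076)
step 2: θ'=-3.2076 (R=0.5000) → pose (0.4898, -5.6586, -3.2076)
step 3: θ'=-4.4576 (R=-0.5000) → pose (0.0389, -5.2857, -4.4576)
step 4: θ'=-4.4576 (straight) → pose (0.6690, -7.7050, -4.4576)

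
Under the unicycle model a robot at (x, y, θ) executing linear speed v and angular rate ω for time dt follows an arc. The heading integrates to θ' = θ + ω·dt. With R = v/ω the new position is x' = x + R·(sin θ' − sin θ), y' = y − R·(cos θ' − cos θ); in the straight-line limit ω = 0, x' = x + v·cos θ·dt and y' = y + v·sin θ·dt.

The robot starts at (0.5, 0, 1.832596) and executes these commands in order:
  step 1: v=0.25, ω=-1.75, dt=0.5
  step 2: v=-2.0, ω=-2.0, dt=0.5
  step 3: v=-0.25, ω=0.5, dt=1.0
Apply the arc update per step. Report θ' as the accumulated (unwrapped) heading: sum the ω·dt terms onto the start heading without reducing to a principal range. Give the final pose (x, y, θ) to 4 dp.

step 1: θ'=0.9576 (R=-0.1429) → pose (0.5212, 0.1192, 0.9576)
step 2: θ'=-0.0424 (R=1.0000) → pose (-0.3390, -0.3044, -0.0424)
step 3: θ'=0.4576 (R=-0.5000) → pose (-0.5811, -0.3554, 0.4576)

(-0.5811, -0.3554, 0.4576)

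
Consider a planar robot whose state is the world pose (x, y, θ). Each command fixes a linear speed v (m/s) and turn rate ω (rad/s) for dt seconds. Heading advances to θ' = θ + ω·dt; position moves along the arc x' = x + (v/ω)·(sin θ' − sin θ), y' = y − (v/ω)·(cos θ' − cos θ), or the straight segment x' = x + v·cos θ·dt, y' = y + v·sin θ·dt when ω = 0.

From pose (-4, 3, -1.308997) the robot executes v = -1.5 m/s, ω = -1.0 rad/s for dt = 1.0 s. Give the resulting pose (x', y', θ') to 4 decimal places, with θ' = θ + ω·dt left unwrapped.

(-3.6606, 4.3977, -2.3090)

θ' = -1.3090 + -1.0·1.0 = -2.3090
R = v/ω = -1.5/-1.0 = 1.5000
x' = -4 + 1.5000·(sin -2.3090 − sin -1.3090) = -3.6606
y' = 3 − 1.5000·(cos -2.3090 − cos -1.3090) = 4.3977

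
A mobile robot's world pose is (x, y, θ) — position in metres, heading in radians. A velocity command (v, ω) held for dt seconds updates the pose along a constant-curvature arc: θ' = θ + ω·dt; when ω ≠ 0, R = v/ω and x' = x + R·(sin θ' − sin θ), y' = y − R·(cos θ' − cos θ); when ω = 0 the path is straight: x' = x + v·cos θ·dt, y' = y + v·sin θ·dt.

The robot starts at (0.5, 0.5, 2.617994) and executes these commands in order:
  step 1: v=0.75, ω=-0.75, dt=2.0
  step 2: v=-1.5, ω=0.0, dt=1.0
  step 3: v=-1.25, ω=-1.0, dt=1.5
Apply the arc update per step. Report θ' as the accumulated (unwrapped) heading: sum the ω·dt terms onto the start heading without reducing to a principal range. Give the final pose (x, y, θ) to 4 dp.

step 1: θ'=1.1180 (R=-1.0000) → pose (0.1008, 1.8035, 1.1180)
step 2: θ'=1.1180 (straight) → pose (-0.5555, 0.4547, 1.1180)
step 3: θ'=-0.3820 (R=1.2500) → pose (-2.1455, -0.1584, -0.3820)

(-2.1455, -0.1584, -0.3820)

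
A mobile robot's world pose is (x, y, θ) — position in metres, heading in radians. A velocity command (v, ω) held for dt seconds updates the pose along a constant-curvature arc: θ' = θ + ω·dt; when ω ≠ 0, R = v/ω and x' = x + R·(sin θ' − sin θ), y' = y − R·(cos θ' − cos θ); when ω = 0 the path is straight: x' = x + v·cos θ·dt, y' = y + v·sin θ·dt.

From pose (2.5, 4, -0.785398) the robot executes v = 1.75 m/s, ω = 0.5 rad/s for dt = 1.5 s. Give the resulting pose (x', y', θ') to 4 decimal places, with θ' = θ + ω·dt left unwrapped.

θ' = -0.7854 + 0.5·1.5 = -0.0354
R = v/ω = 1.75/0.5 = 3.5000
x' = 2.5 + 3.5000·(sin -0.0354 − sin -0.7854) = 4.8510
y' = 4 − 3.5000·(cos -0.0354 − cos -0.7854) = 2.9771

(4.8510, 2.9771, -0.0354)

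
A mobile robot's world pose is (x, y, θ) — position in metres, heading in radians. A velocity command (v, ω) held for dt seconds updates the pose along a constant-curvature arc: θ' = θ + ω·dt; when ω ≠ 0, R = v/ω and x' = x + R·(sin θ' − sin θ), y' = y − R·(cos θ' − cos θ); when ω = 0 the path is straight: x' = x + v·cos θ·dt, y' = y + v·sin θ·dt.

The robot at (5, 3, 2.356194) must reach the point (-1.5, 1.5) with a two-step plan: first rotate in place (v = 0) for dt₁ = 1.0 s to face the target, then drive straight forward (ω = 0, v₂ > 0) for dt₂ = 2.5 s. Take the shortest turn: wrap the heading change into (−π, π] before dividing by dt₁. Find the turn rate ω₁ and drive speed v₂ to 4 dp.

heading to target = atan2(1.5−3, -1.5−5) = -2.9148
Δθ = wrap(-2.9148 − 2.3562) = 1.0122; ω₁ = Δθ/dt₁ = 1.0122
distance = √((-1.5−5)² + (1.5−3)²) = 6.6708; v₂ = distance/dt₂ = 2.6683

ω₁ = 1.0122, v₂ = 2.6683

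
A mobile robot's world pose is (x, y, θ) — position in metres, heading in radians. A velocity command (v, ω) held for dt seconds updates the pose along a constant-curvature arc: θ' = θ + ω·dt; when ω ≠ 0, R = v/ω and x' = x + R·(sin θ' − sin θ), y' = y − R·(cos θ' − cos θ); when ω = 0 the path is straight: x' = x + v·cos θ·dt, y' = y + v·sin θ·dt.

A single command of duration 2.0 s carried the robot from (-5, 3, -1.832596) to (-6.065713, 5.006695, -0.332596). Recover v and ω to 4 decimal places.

v = -1.2500, ω = 0.7500

Δθ = -0.332596 − -1.832596 = 1.500000
ω = Δθ/dt = 1.500000/2.0 = 0.7500
R = −Δy/(cos θ' − cos θ) = -1.6667
v = R·ω = -1.6667·0.7500 = -1.2500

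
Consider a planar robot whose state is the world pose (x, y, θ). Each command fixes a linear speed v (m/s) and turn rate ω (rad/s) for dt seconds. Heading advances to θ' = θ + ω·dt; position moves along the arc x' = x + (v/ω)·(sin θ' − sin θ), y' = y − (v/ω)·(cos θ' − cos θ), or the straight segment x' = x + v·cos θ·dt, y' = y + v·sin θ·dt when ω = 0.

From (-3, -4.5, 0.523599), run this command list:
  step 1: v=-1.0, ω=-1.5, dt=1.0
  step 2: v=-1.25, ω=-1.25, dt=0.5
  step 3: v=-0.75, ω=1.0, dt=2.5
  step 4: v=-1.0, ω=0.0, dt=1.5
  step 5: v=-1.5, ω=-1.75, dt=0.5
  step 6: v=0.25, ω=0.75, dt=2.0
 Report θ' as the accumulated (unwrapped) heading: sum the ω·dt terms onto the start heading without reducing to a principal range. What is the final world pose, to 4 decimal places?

step 1: θ'=-0.9764 (R=0.6667) → pose (-3.8857, -4.2960, -0.9764)
step 2: θ'=-1.6014 (R=1.0000) → pose (-4.0567, -3.7054, -1.6014)
step 3: θ'=0.8986 (R=-0.7500) → pose (-5.3932, -3.2154, 0.8986)
step 4: θ'=0.8986 (straight) → pose (-6.3273, -4.3891, 0.8986)
step 5: θ'=0.0236 (R=0.8571) → pose (-6.9777, -4.7122, 0.0236)
step 6: θ'=1.5236 (R=0.3333) → pose (-6.6526, -4.3947, 1.5236)

(-6.6526, -4.3947, 1.5236)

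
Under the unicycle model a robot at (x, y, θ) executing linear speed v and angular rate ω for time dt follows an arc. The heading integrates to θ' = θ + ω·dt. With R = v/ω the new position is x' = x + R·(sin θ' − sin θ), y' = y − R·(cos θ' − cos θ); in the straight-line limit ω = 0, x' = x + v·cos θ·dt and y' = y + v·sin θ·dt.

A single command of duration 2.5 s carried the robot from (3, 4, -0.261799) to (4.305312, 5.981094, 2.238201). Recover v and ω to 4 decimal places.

v = 1.2500, ω = 1.0000

Δθ = 2.238201 − -0.261799 = 2.500000
ω = Δθ/dt = 2.500000/2.5 = 1.0000
R = −Δy/(cos θ' − cos θ) = 1.2500
v = R·ω = 1.2500·1.0000 = 1.2500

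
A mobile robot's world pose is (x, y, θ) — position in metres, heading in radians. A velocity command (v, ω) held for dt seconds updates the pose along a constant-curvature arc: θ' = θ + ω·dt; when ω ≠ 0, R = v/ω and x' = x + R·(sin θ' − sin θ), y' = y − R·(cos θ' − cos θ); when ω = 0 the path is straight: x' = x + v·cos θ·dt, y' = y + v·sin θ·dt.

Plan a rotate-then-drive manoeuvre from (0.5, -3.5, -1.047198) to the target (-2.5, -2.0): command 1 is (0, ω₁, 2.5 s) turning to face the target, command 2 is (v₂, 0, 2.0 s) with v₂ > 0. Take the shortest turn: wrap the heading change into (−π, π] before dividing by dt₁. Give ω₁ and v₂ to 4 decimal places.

heading to target = atan2(-2−-3.5, -2.5−0.5) = 2.6779
Δθ = wrap(2.6779 − -1.0472) = -2.5580; ω₁ = Δθ/dt₁ = -1.0232
distance = √((-2.5−0.5)² + (-2−-3.5)²) = 3.3541; v₂ = distance/dt₂ = 1.6771

ω₁ = -1.0232, v₂ = 1.6771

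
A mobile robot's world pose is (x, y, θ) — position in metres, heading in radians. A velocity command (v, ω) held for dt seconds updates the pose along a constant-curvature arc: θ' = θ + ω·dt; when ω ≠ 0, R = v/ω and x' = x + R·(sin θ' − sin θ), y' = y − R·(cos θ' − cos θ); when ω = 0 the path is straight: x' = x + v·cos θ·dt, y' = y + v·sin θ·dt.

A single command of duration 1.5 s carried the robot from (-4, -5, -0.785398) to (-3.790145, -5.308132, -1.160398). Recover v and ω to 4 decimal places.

v = 0.2500, ω = -0.2500

Δθ = -1.160398 − -0.785398 = -0.375000
ω = Δθ/dt = -0.375000/1.5 = -0.2500
R = −Δy/(cos θ' − cos θ) = -1.0000
v = R·ω = -1.0000·-0.2500 = 0.2500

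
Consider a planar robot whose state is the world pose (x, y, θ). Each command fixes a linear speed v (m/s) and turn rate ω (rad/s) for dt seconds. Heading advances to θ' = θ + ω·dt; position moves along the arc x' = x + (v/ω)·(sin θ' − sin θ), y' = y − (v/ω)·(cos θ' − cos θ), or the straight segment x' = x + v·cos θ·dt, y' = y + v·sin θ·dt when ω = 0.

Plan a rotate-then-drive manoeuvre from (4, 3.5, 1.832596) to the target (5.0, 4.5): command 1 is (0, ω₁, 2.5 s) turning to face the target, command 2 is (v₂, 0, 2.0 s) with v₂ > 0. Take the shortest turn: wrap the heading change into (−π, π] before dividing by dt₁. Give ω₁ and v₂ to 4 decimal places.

heading to target = atan2(4.5−3.5, 5−4) = 0.7854
Δθ = wrap(0.7854 − 1.8326) = -1.0472; ω₁ = Δθ/dt₁ = -0.4189
distance = √((5−4)² + (4.5−3.5)²) = 1.4142; v₂ = distance/dt₂ = 0.7071

ω₁ = -0.4189, v₂ = 0.7071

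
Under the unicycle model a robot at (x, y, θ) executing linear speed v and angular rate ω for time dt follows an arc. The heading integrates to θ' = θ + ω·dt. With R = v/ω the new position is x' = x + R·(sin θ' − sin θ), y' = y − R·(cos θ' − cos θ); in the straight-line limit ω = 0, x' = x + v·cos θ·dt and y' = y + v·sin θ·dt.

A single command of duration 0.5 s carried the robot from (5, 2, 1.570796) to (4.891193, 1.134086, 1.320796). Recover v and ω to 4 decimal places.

v = -1.7500, ω = -0.5000

Δθ = 1.320796 − 1.570796 = -0.250000
ω = Δθ/dt = -0.250000/0.5 = -0.5000
R = −Δy/(cos θ' − cos θ) = 3.5000
v = R·ω = 3.5000·-0.5000 = -1.7500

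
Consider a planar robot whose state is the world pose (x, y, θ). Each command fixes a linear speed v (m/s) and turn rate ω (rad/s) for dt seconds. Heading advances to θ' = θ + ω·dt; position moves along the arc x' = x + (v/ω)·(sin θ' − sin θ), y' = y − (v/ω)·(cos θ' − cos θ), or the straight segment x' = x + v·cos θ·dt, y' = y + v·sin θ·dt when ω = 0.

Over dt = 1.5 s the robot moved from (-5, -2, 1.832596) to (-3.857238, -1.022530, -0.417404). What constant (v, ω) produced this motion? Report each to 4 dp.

Δθ = -0.417404 − 1.832596 = -2.250000
ω = Δθ/dt = -2.250000/1.5 = -1.5000
R = Δx/(sin θ' − sin θ) = -0.8333
v = R·ω = -0.8333·-1.5000 = 1.2500

v = 1.2500, ω = -1.5000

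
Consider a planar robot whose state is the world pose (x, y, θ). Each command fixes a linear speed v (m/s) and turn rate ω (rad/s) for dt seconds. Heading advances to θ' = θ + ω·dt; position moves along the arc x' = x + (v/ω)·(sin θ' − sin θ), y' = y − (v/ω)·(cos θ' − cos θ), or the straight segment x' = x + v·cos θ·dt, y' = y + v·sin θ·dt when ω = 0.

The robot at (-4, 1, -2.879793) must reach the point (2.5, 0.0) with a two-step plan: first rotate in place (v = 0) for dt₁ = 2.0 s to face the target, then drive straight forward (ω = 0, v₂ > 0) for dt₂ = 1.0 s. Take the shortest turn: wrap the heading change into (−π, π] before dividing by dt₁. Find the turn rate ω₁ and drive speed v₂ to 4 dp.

ω₁ = 1.3636, v₂ = 6.5765

heading to target = atan2(0−1, 2.5−-4) = -0.1526
Δθ = wrap(-0.1526 − -2.8798) = 2.7271; ω₁ = Δθ/dt₁ = 1.3636
distance = √((2.5−-4)² + (0−1)²) = 6.5765; v₂ = distance/dt₂ = 6.5765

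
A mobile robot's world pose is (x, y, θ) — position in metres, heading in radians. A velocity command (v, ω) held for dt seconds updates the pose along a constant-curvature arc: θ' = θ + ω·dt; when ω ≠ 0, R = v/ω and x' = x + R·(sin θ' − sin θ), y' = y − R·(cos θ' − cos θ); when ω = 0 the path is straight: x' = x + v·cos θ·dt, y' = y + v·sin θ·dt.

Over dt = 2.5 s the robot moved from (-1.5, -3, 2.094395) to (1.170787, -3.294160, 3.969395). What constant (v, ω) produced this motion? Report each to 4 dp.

Δθ = 3.969395 − 2.094395 = 1.875000
ω = Δθ/dt = 1.875000/2.5 = 0.7500
R = Δx/(sin θ' − sin θ) = -1.6667
v = R·ω = -1.6667·0.7500 = -1.2500

v = -1.2500, ω = 0.7500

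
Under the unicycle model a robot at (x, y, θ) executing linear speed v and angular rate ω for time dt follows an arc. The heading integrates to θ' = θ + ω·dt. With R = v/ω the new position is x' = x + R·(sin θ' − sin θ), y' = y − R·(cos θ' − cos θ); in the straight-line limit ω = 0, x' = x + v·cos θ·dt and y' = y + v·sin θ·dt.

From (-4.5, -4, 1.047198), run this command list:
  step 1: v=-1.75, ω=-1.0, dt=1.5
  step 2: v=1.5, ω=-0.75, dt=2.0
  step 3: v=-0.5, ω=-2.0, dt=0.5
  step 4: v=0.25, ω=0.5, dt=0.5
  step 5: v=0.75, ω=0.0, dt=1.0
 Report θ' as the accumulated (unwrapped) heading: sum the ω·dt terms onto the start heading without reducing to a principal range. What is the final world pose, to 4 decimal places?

(-6.4128, -7.4474, -2.7028)

step 1: θ'=-0.4528 (R=1.7500) → pose (-6.7811, -4.6986, -0.4528)
step 2: θ'=-1.9528 (R=-2.0000) → pose (-5.8003, -7.2427, -1.9528)
step 3: θ'=-2.9528 (R=0.2500) → pose (-5.6152, -7.0903, -2.9528)
step 4: θ'=-2.7028 (R=0.5000) → pose (-5.7338, -7.1288, -2.7028)
step 5: θ'=-2.7028 (straight) → pose (-6.4128, -7.4474, -2.7028)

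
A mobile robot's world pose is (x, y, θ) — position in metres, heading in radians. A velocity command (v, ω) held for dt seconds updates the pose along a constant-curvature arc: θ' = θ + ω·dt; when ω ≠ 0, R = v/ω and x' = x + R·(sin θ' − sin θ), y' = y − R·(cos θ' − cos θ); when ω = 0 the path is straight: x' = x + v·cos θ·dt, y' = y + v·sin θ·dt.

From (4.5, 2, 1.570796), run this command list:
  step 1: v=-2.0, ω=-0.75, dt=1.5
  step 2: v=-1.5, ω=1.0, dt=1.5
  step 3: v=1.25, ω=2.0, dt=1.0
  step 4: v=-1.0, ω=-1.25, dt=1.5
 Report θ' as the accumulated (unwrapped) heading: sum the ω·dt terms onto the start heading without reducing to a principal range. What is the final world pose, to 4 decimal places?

(2.4807, -2.2756, 2.0708)

step 1: θ'=0.4458 (R=2.6667) → pose (2.9831, -0.4060, 0.4458)
step 2: θ'=1.9458 (R=-1.5000) → pose (2.2341, -2.3089, 1.9458)
step 3: θ'=3.9458 (R=0.6250) → pose (1.2024, -2.1042, 3.9458)
step 4: θ'=2.0708 (R=0.8000) → pose (2.4807, -2.2756, 2.0708)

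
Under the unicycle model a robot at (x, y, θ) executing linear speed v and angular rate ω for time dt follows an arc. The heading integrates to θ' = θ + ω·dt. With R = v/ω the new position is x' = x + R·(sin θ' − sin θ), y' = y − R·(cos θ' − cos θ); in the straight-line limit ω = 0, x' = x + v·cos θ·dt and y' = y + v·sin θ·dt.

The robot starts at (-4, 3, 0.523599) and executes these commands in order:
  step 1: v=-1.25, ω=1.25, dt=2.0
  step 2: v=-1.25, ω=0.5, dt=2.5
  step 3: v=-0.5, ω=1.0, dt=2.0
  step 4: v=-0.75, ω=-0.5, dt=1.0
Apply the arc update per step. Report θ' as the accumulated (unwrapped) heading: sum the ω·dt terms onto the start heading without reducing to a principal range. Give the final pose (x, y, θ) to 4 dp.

step 1: θ'=3.0236 (R=-1.0000) → pose (-3.6177, 1.1409, 3.0236)
step 2: θ'=4.2736 (R=-2.5000) → pose (-1.0603, 2.5614, 4.2736)
step 3: θ'=6.2736 (R=-0.5000) → pose (-1.5081, 3.2738, 6.2736)
step 4: θ'=5.7736 (R=1.5000) → pose (-2.2254, 3.4643, 5.7736)

(-2.2254, 3.4643, 5.7736)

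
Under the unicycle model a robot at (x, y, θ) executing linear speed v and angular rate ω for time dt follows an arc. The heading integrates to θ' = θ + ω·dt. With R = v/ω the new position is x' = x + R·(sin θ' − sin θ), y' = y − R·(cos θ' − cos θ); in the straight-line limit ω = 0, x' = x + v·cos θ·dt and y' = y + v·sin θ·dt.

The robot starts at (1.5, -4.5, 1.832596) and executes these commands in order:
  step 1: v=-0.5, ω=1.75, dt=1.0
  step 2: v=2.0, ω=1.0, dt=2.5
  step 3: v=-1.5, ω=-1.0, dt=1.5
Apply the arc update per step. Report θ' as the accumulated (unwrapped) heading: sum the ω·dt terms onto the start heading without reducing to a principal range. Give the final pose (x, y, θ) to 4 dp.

(1.1646, -6.7889, 4.5826)

step 1: θ'=3.5826 (R=-0.2857) → pose (1.8979, -4.6844, 3.5826)
step 2: θ'=6.0826 (R=2.0000) → pose (2.3531, -8.4530, 6.0826)
step 3: θ'=4.5826 (R=1.5000) → pose (1.1646, -6.7889, 4.5826)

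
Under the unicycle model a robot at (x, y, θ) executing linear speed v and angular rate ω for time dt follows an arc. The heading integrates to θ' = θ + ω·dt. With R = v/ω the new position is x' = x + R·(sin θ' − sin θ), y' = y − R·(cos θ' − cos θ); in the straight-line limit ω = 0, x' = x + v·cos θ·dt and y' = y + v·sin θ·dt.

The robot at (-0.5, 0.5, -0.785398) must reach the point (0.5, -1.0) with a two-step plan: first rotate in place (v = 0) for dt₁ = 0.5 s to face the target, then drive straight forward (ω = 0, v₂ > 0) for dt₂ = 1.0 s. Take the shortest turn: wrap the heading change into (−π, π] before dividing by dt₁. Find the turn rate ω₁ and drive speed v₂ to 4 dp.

ω₁ = -0.3948, v₂ = 1.8028

heading to target = atan2(-1−0.5, 0.5−-0.5) = -0.9828
Δθ = wrap(-0.9828 − -0.7854) = -0.1974; ω₁ = Δθ/dt₁ = -0.3948
distance = √((0.5−-0.5)² + (-1−0.5)²) = 1.8028; v₂ = distance/dt₂ = 1.8028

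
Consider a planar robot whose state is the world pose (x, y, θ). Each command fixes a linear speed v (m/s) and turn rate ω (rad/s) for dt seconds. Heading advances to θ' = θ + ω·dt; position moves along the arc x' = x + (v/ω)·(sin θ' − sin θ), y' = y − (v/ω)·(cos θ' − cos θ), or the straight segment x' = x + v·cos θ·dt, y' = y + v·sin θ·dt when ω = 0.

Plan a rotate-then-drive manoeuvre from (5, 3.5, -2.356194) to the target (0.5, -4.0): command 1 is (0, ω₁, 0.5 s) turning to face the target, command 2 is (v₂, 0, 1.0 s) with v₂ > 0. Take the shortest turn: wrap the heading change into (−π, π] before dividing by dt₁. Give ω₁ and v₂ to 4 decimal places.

ω₁ = 0.4900, v₂ = 8.7464

heading to target = atan2(-4−3.5, 0.5−5) = -2.1112
Δθ = wrap(-2.1112 − -2.3562) = 0.2450; ω₁ = Δθ/dt₁ = 0.4900
distance = √((0.5−5)² + (-4−3.5)²) = 8.7464; v₂ = distance/dt₂ = 8.7464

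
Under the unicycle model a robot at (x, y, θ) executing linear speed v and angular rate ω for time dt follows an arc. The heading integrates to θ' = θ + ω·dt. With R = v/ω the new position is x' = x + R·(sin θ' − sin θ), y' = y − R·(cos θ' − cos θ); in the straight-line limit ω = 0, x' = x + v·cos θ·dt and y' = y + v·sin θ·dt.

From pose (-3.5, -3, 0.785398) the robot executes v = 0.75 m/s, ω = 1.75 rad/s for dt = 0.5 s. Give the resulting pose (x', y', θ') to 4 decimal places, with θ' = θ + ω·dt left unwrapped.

θ' = 0.7854 + 1.75·0.5 = 1.6604
R = v/ω = 0.75/1.75 = 0.4286
x' = -3.5 + 0.4286·(sin 1.6604 − sin 0.7854) = -3.3762
y' = -3 − 0.4286·(cos 1.6604 − cos 0.7854) = -2.6586

(-3.3762, -2.6586, 1.6604)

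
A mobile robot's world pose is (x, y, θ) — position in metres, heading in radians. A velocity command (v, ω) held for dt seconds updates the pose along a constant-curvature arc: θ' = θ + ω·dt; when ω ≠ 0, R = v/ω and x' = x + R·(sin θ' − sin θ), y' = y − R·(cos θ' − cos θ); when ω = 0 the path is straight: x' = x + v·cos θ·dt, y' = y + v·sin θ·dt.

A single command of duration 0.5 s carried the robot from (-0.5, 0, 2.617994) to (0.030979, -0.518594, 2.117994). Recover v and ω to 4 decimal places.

Δθ = 2.117994 − 2.617994 = -0.500000
ω = Δθ/dt = -0.500000/0.5 = -1.0000
R = Δx/(sin θ' − sin θ) = 1.5000
v = R·ω = 1.5000·-1.0000 = -1.5000

v = -1.5000, ω = -1.0000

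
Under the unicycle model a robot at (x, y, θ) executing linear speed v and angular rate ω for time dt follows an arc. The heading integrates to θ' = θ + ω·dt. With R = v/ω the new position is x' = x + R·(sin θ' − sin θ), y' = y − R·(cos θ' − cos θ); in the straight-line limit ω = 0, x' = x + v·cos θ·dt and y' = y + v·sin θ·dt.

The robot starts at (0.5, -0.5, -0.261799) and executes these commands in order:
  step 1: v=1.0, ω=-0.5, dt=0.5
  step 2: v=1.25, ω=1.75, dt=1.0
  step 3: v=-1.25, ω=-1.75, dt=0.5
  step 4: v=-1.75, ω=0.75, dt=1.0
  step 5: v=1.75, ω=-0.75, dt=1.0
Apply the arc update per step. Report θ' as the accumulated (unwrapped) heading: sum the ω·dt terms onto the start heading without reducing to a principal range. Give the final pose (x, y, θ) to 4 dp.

(1.5654, -0.7331, 0.3632)

step 1: θ'=-0.5118 (R=-2.0000) → pose (0.9619, -0.6881, -0.5118)
step 2: θ'=1.2382 (R=0.7143) → pose (1.9868, -0.2986, 1.2382)
step 3: θ'=0.3632 (R=0.7143) → pose (1.5654, -0.7331, 0.3632)
step 4: θ'=1.1132 (R=-2.3333) → pose (0.3011, -1.8833, 1.1132)
step 5: θ'=0.3632 (R=-2.3333) → pose (1.5654, -0.7331, 0.3632)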